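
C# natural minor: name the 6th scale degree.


Reasoning:
Natural minor scale pattern: W-H-W-W-H-W-W (2-1-2-2-1-2-2 semitones)
Starting from C#:
  C# + 2 semitones → D#
  D# + 1 semitone → E
  E + 2 semitones → F#
  F# + 2 semitones → G#
  G# + 1 semitone → A
  A + 2 semitones → B
  B + 2 semitones → C#
Scale: C# D# E F# G# A B
Degree 6 = A


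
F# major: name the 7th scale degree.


Let's work it out.
Major scale pattern: W-W-H-W-W-W-H (2-2-1-2-2-2-1 semitones)
Starting from F#:
  F# + 2 semitones → G#
  G# + 2 semitones → A#
  A# + 1 semitone → B
  B + 2 semitones → C#
  C# + 2 semitones → D#
  D# + 2 semitones → E#
  E# + 1 semitone → F#
Scale: F# G# A# B C# D# E#
Degree 7 = E#


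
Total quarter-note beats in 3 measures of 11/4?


Reasoning:
Time signature 11/4: the bottom number 4 means the quarter note gets one count
The top number 11 means 11 quarter-note beats per measure
Total = 11 × 3 measures
= 33 quarter-note beats


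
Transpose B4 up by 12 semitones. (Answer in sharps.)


Solution.
B4: chromatic position 11 in octave 4 → absolute = 4×12 + 11 = 59
Transpose up 12: 59 + 12 = 71
71 = 5×12 + 11 → B in octave 5
Result = B5


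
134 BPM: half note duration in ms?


Step by step:
One quarter-note beat = 60000 / BPM = 60000 / 134 ms
Half note = 2 × quarter note
Duration = 2 × 60000 / 134 = 120000 / 134
= 895.5 ms


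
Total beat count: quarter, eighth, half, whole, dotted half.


Step by step:
Beat values:
  quarter = 1 beat
  eighth = 0.5 beats
  half = 2 beats
  whole = 4 beats
  dotted half = 3 beats
Sum = 1 + 0.5 + 2 + 4 + 3
= 10.5 beats


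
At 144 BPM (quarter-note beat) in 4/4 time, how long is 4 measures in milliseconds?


Reasoning:
Quarter-note beat duration = 60000 / 144 ms
Beats per measure (4/4) = 4
One measure = 4 × 60000 / 144 = 240000 / 144 ms
4 measures = 4 × 240000 / 144 = 960000 / 144
= 6666.7 ms


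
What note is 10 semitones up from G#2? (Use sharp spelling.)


G#2: chromatic position 8 in octave 2 → absolute = 2×12 + 8 = 32
Transpose up 10: 32 + 10 = 42
42 = 3×12 + 6 → F# in octave 3
Result = F#3


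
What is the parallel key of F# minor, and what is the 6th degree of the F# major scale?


Working:
Parallel keys share the same tonic but differ in mode
F# minor → parallel is F# major
F# major scale: F# G# A# B C# D# E#
= F# major; 6th degree = D#


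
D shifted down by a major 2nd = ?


major 2nd: 2 letter names, 2 semitones
Letter: D - 1 → C
Pitch: D - 2 semitones, spelled as a C → C
= C


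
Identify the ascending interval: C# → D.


Working:
Letter names: C → D spans 2 letter names → a 2nd
Semitones: C# → D = 1 half-step
A 2nd of 1 semitone is a minor 2nd
= minor 2nd


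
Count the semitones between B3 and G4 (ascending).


Working:
Absolute semitone position = octave×12 + chromatic position
B3: 3×12 + 11 = 47
G4: 4×12 + 7 = 55
Difference = 55 - 47 = 8
= 8 semitones


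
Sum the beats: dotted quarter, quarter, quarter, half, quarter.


Working:
Beat values:
  dotted quarter = 1.5 beats
  quarter = 1 beat
  quarter = 1 beat
  half = 2 beats
  quarter = 1 beat
Sum = 1.5 + 1 + 1 + 2 + 1
= 6.5 beats


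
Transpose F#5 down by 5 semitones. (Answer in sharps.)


Let's work it out.
F#5: chromatic position 6 in octave 5 → absolute = 5×12 + 6 = 66
Transpose down 5: 66 - 5 = 61
61 = 5×12 + 1 → C# in octave 5
Result = C#5


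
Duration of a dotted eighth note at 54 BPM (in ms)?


Step by step:
One quarter-note beat = 60000 / BPM = 60000 / 54 ms
Dotted eighth note = 3/4 × quarter note
Duration = 3/4 × 60000 / 54 = 45000 / 54
= 833.3 ms


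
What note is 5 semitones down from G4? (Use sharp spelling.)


Solution.
G4: chromatic position 7 in octave 4 → absolute = 4×12 + 7 = 55
Transpose down 5: 55 - 5 = 50
50 = 4×12 + 2 → D in octave 4
Result = D4


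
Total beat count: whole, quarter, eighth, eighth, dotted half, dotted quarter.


Step by step:
Beat values:
  whole = 4 beats
  quarter = 1 beat
  eighth = 0.5 beats
  eighth = 0.5 beats
  dotted half = 3 beats
  dotted quarter = 1.5 beats
Sum = 4 + 1 + 0.5 + 0.5 + 3 + 1.5
= 10.5 beats


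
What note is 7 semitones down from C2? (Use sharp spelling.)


Working:
C2: chromatic position 0 in octave 2 → absolute = 2×12 + 0 = 24
Transpose down 7: 24 - 7 = 17
17 = 1×12 + 5 → F in octave 1
Result = F1


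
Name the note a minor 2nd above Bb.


Solution.
A 2nd spans 2 letter names, so from B we land on C
A minor 2nd = 1 semitone above Bb
Spell C at that pitch: Cb
= Cb


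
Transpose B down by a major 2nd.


Let's work it out.
major 2nd: 2 letter names, 2 semitones
Letter: B - 1 → A
Pitch: B - 2 semitones, spelled as an A → A
= A


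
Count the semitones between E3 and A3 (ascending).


Reasoning:
Absolute semitone position = octave×12 + chromatic position
E3: 3×12 + 4 = 40
A3: 3×12 + 9 = 45
Difference = 45 - 40 = 5
= 5 semitones


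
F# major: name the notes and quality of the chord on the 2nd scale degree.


Let's work it out.
F# major scale: F# G# A# B C# D# E#
Diatonic triad on degree 2 stacks scale notes 2, 4, 6: G# B D#
G#→B = 3 semitones; G#→D# = 7 semitones → minor triad
= G# B D# (minor)


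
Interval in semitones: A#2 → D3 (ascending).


Absolute semitone position = octave×12 + chromatic position
A#2: 2×12 + 10 = 34
D3: 3×12 + 2 = 38
Difference = 38 - 34 = 4
= 4 semitones


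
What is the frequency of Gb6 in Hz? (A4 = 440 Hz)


Step by step:
f = 440 × 2^(n/12) where n = semitones from A4
Gb6: 21 semitones from A4
f = 440 × 2^(21/12)
f = 1479.98 Hz


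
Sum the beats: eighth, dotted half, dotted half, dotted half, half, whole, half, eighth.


Let's work it out.
Beat values:
  eighth = 0.5 beats
  dotted half = 3 beats
  dotted half = 3 beats
  dotted half = 3 beats
  half = 2 beats
  whole = 4 beats
  half = 2 beats
  eighth = 0.5 beats
Sum = 0.5 + 3 + 3 + 3 + 2 + 4 + 2 + 0.5
= 18 beats


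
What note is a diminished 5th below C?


A 5th spans 5 letter names, so from C we land on F
A diminished 5th = 6 semitones below C
Spell F at that pitch: F#
= F#


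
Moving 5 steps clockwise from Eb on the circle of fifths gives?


Each clockwise step on the circle of fifths moves up a perfect 5th
From Eb: Eb → Bb → F → C → G → D
= D


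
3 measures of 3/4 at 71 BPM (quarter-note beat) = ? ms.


Reasoning:
Quarter-note beat duration = 60000 / 71 ms
Beats per measure (3/4) = 3
One measure = 3 × 60000 / 71 = 180000 / 71 ms
3 measures = 3 × 180000 / 71 = 540000 / 71
= 7605.6 ms


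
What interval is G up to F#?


Solution.
Letter names: G → F spans 7 letter names → a 7th
Semitones: G → F# = 11 half-steps
A 7th of 11 semitones is a major 7th
= major 7th


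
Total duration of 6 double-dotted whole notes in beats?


Step by step:
Base whole note = 4 beats
Dot 1 adds half the previous value: +2
Dot 2 adds half the previous value: +1
One double-dotted whole = 4 + 2 + 1 = 7
6 of them = 6 × 7 = 42
= 42 beats


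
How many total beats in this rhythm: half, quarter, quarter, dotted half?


Solution.
Beat values:
  half = 2 beats
  quarter = 1 beat
  quarter = 1 beat
  dotted half = 3 beats
Sum = 2 + 1 + 1 + 3
= 7 beats


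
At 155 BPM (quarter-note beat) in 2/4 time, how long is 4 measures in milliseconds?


Solution.
Quarter-note beat duration = 60000 / 155 ms
Beats per measure (2/4) = 2
One measure = 2 × 60000 / 155 = 120000 / 155 ms
4 measures = 4 × 120000 / 155 = 480000 / 155
= 3096.8 ms


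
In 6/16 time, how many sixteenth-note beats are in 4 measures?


Step by step:
Time signature 6/16: the bottom number 16 means the sixteenth note gets one count
The top number 6 means 6 sixteenth-note beats per measure
Total = 6 × 4 measures
= 24 sixteenth-note beats


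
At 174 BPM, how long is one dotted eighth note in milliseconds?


Step by step:
One quarter-note beat = 60000 / BPM = 60000 / 174 ms
Dotted eighth note = 3/4 × quarter note
Duration = 3/4 × 60000 / 174 = 45000 / 174
= 258.6 ms


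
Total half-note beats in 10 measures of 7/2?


Working:
Time signature 7/2: the bottom number 2 means the half note gets one count
The top number 7 means 7 half-note beats per measure
Total = 7 × 10 measures
= 70 half-note beats


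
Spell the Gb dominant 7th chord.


Working:
Dominant 7th chord = root + major 3rd + perfect 5th + minor 7th
Seventh chords stack in thirds, so the letter names are G-B-D-F
Root: Gb
Major 3rd above Gb: Bb
Perfect 5th above Gb: Db
Minor 7th above Gb: Fb
Chord = Gb Bb Db Fb


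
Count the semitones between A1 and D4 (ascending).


Reasoning:
Absolute semitone position = octave×12 + chromatic position
A1: 1×12 + 9 = 21
D4: 4×12 + 2 = 50
Difference = 50 - 21 = 29
= 29 semitones


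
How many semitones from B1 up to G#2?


Absolute semitone position = octave×12 + chromatic position
B1: 1×12 + 11 = 23
G#2: 2×12 + 8 = 32
Difference = 32 - 23 = 9
= 9 semitones


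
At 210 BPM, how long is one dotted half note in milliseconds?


Step by step:
One quarter-note beat = 60000 / BPM = 60000 / 210 ms
Dotted half note = 3 × quarter note
Duration = 3 × 60000 / 210 = 180000 / 210
= 857.1 ms


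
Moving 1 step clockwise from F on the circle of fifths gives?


Step by step:
Each clockwise step on the circle of fifths moves up a perfect 5th
From F: F → C
= C


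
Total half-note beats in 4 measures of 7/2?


Reasoning:
Time signature 7/2: the bottom number 2 means the half note gets one count
The top number 7 means 7 half-note beats per measure
Total = 7 × 4 measures
= 28 half-note beats


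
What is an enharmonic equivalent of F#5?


Enharmonic notes sound the same pitch but are spelled with different letter names
F# and Gb name the same pitch class
= Gb5


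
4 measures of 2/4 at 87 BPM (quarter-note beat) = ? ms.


Let's work it out.
Quarter-note beat duration = 60000 / 87 ms
Beats per measure (2/4) = 2
One measure = 2 × 60000 / 87 = 120000 / 87 ms
4 measures = 4 × 120000 / 87 = 480000 / 87
= 5517.2 ms


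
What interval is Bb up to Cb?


Reasoning:
Letter names: B → C spans 2 letter names → a 2nd
Semitones: Bb → Cb = 1 half-step
A 2nd of 1 semitone is a minor 2nd
= minor 2nd


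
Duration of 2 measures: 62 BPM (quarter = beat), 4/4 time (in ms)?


Step by step:
Quarter-note beat duration = 60000 / 62 ms
Beats per measure (4/4) = 4
One measure = 4 × 60000 / 62 = 240000 / 62 ms
2 measures = 2 × 240000 / 62 = 480000 / 62
= 7741.9 ms


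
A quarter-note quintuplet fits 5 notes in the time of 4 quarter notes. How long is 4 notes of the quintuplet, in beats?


Solution.
Quintuplet: 5 notes occupy the space of 4 quarter notes
Space = 4 × 1 = 4 beats
Each quintuplet note = 4 / 5 = 4/5 beats
4 notes = 4 × 4/5 = 16/5
= 16/5 beats


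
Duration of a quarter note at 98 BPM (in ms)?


One quarter-note beat = 60000 / BPM = 60000 / 98 ms
Duration = 60000 / 98
= 612.2 ms


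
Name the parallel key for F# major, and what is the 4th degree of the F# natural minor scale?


Working:
Parallel keys share the same tonic but differ in mode
F# major → parallel is F# minor
F# natural minor scale: F# G# A B C# D E
= F# minor; 4th degree = B


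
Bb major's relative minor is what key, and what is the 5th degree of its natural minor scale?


Working:
The relative minor shares the major's key signature and starts on its 6th degree
6th degree = a major 6th above the tonic; a major 6th above Bb is G
→ relative minor of Bb major is G minor
G natural minor scale: G A Bb C D Eb F
= G minor; 5th degree = D


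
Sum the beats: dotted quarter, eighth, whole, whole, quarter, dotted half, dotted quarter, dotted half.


Beat values:
  dotted quarter = 1.5 beats
  eighth = 0.5 beats
  whole = 4 beats
  whole = 4 beats
  quarter = 1 beat
  dotted half = 3 beats
  dotted quarter = 1.5 beats
  dotted half = 3 beats
Sum = 1.5 + 0.5 + 4 + 4 + 1 + 3 + 1.5 + 3
= 18.5 beats


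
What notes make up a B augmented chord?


Reasoning:
Augmented triad = root + major 3rd (4 semitones) + augmented 5th (8 semitones)
A triad on B stacks thirds, so the chord tones use letter names B-D-F
Root: B
Major 3rd above B: D#
Augmented 5th above B: F##
Chord = B D# F##


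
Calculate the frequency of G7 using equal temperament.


f = 440 × 2^(n/12) where n = semitones from A4
G7: 34 semitones from A4
f = 440 × 2^(34/12)
f = 3135.96 Hz


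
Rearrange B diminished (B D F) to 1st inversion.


Solution.
Root position: B D F
1st inversion: move root up an octave
Bass note: D
Notes (bottom to top) = D F B


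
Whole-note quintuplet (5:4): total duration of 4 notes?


Reasoning:
Quintuplet: 5 notes occupy the space of 4 whole notes
Space = 4 × 4 = 16 beats
Each quintuplet note = 16 / 5 = 16/5 beats
4 notes = 4 × 16/5 = 64/5
= 64/5 beats


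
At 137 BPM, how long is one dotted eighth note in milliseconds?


Reasoning:
One quarter-note beat = 60000 / BPM = 60000 / 137 ms
Dotted eighth note = 3/4 × quarter note
Duration = 3/4 × 60000 / 137 = 45000 / 137
= 328.5 ms


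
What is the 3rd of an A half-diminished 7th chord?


Reasoning:
Half-diminished 7th chord = root + minor 3rd + diminished 5th + minor 7th
Seventh chords stack in thirds, so the letter names are A-C-E-G
Root: A
Minor 3rd above A: C
Diminished 5th above A: Eb
Minor 7th above A: G
The 3rd = C


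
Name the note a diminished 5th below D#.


A 5th spans 5 letter names, so from D we land on G
A diminished 5th = 6 semitones below D#
Spell G at that pitch: G##
= G##


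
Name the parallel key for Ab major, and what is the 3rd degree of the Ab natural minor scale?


Parallel keys share the same tonic but differ in mode
Ab major → parallel is Ab minor
Ab natural minor scale: Ab Bb Cb Db Eb Fb Gb
= Ab minor; 3rd degree = Cb


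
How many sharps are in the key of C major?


Let's work it out.
Sharp major keys follow the circle of fifths: C(0), G(1), D(2), A(3), E(4), B(5), F#(6), C#(7)
C major has 0 sharps
= 0 sharps


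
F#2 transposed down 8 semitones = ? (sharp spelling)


F#2: chromatic position 6 in octave 2 → absolute = 2×12 + 6 = 30
Transpose down 8: 30 - 8 = 22
22 = 1×12 + 10 → A# in octave 1
Result = A#1


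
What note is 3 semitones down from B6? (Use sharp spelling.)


B6: chromatic position 11 in octave 6 → absolute = 6×12 + 11 = 83
Transpose down 3: 83 - 3 = 80
80 = 6×12 + 8 → G# in octave 6
Result = G#6


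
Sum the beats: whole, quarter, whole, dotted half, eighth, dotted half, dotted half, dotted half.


Working:
Beat values:
  whole = 4 beats
  quarter = 1 beat
  whole = 4 beats
  dotted half = 3 beats
  eighth = 0.5 beats
  dotted half = 3 beats
  dotted half = 3 beats
  dotted half = 3 beats
Sum = 4 + 1 + 4 + 3 + 0.5 + 3 + 3 + 3
= 21.5 beats


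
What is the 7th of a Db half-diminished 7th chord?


Working:
Half-diminished 7th chord = root + minor 3rd + diminished 5th + minor 7th
Seventh chords stack in thirds, so the letter names are D-F-A-C
Root: Db
Minor 3rd above Db: Fb
Diminished 5th above Db: Abb
Minor 7th above Db: Cb
The 7th = Cb


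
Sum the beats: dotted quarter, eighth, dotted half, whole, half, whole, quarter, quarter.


Beat values:
  dotted quarter = 1.5 beats
  eighth = 0.5 beats
  dotted half = 3 beats
  whole = 4 beats
  half = 2 beats
  whole = 4 beats
  quarter = 1 beat
  quarter = 1 beat
Sum = 1.5 + 0.5 + 3 + 4 + 2 + 4 + 1 + 1
= 17 beats


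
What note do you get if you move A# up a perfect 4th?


perfect 4th: 4 letter names, 5 semitones
Letter: A + 3 → D
Pitch: A# + 5 semitones, spelled as a D → D#
= D#


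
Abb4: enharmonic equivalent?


Enharmonic notes sound the same pitch but are spelled with different letter names
Abb and G name the same pitch class
= G4


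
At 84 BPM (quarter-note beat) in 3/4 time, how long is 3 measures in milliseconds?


Let's work it out.
Quarter-note beat duration = 60000 / 84 ms
Beats per measure (3/4) = 3
One measure = 3 × 60000 / 84 = 180000 / 84 ms
3 measures = 3 × 180000 / 84 = 540000 / 84
= 6428.6 ms


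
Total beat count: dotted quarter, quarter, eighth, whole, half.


Beat values:
  dotted quarter = 1.5 beats
  quarter = 1 beat
  eighth = 0.5 beats
  whole = 4 beats
  half = 2 beats
Sum = 1.5 + 1 + 0.5 + 4 + 2
= 9 beats


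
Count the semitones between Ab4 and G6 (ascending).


Absolute semitone position = octave×12 + chromatic position
Ab4: 4×12 + 8 = 56
G6: 6×12 + 7 = 79
Difference = 79 - 56 = 23
= 23 semitones


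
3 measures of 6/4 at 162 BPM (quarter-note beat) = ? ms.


Reasoning:
Quarter-note beat duration = 60000 / 162 ms
Beats per measure (6/4) = 6
One measure = 6 × 60000 / 162 = 360000 / 162 ms
3 measures = 3 × 360000 / 162 = 1080000 / 162
= 6666.7 ms


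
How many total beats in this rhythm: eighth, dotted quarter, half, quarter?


Beat values:
  eighth = 0.5 beats
  dotted quarter = 1.5 beats
  half = 2 beats
  quarter = 1 beat
Sum = 0.5 + 1.5 + 2 + 1
= 5 beats


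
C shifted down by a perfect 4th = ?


perfect 4th: 4 letter names, 5 semitones
Letter: C - 3 → G
Pitch: C - 5 semitones, spelled as a G → G
= G


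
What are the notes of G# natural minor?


Working:
Natural minor scale pattern: W-H-W-W-H-W-W (2-1-2-2-1-2-2 semitones)
Starting from G#:
  G# + 2 semitones → A#
  A# + 1 semitone → B
  B + 2 semitones → C#
  C# + 2 semitones → D#
  D# + 1 semitone → E
  E + 2 semitones → F#
  F# + 2 semitones → G#
Scale = G# A# B C# D# E F#


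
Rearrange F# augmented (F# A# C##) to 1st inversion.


Root position: F# A# C##
1st inversion: move root up an octave
Bass note: A#
Notes (bottom to top) = A# C## F#


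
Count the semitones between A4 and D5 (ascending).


Solution.
Absolute semitone position = octave×12 + chromatic position
A4: 4×12 + 9 = 57
D5: 5×12 + 2 = 62
Difference = 62 - 57 = 5
= 5 semitones


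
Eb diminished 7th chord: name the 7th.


Diminished 7th chord = root + minor 3rd + diminished 5th + diminished 7th
Seventh chords stack in thirds, so the letter names are E-G-B-D
Root: Eb
Minor 3rd above Eb: Gb
Diminished 5th above Eb: Bbb
Diminished 7th above Eb: Dbb
The 7th = Dbb


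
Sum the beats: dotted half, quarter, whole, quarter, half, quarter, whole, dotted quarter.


Let's work it out.
Beat values:
  dotted half = 3 beats
  quarter = 1 beat
  whole = 4 beats
  quarter = 1 beat
  half = 2 beats
  quarter = 1 beat
  whole = 4 beats
  dotted quarter = 1.5 beats
Sum = 3 + 1 + 4 + 1 + 2 + 1 + 4 + 1.5
= 17.5 beats


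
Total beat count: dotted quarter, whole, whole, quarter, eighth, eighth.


Working:
Beat values:
  dotted quarter = 1.5 beats
  whole = 4 beats
  whole = 4 beats
  quarter = 1 beat
  eighth = 0.5 beats
  eighth = 0.5 beats
Sum = 1.5 + 4 + 4 + 1 + 0.5 + 0.5
= 11.5 beats


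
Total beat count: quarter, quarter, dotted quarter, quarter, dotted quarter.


Reasoning:
Beat values:
  quarter = 1 beat
  quarter = 1 beat
  dotted quarter = 1.5 beats
  quarter = 1 beat
  dotted quarter = 1.5 beats
Sum = 1 + 1 + 1.5 + 1 + 1.5
= 6 beats


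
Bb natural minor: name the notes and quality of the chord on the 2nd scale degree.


Let's work it out.
Bb natural minor scale: Bb C Db Eb F Gb Ab
Diatonic triad on degree 2 stacks scale notes 2, 4, 6: C Eb Gb
C→Eb = 3 semitones; C→Gb = 6 semitones → diminished triad
= C Eb Gb (diminished)


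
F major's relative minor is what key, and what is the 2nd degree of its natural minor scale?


The relative minor shares the major's key signature and starts on its 6th degree
6th degree = a major 6th above the tonic; a major 6th above F is D
→ relative minor of F major is D minor
D natural minor scale: D E F G A Bb C
= D minor; 2nd degree = E


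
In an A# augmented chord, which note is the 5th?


Reasoning:
Augmented triad = root + major 3rd (4 semitones) + augmented 5th (8 semitones)
A triad on A# stacks thirds, so the chord tones use letter names A-C-E
Root: A#
Major 3rd above A#: C##
Augmented 5th above A#: E##
The 5th = E##


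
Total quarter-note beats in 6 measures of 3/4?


Step by step:
Time signature 3/4: the bottom number 4 means the quarter note gets one count
The top number 3 means 3 quarter-note beats per measure
Total = 3 × 6 measures
= 18 quarter-note beats


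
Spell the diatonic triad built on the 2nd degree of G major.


Working:
G major scale: G A B C D E F#
Diatonic triad on degree 2 stacks scale notes 2, 4, 6: A C E
A→C = 3 semitones; A→E = 7 semitones → minor triad
= A C E (minor)


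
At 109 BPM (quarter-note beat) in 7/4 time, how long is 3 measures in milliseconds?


Solution.
Quarter-note beat duration = 60000 / 109 ms
Beats per measure (7/4) = 7
One measure = 7 × 60000 / 109 = 420000 / 109 ms
3 measures = 3 × 420000 / 109 = 1260000 / 109
= 11559.6 ms


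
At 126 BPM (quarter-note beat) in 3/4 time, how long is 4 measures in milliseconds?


Solution.
Quarter-note beat duration = 60000 / 126 ms
Beats per measure (3/4) = 3
One measure = 3 × 60000 / 126 = 180000 / 126 ms
4 measures = 4 × 180000 / 126 = 720000 / 126
= 5714.3 ms


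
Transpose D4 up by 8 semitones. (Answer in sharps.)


D4: chromatic position 2 in octave 4 → absolute = 4×12 + 2 = 50
Transpose up 8: 50 + 8 = 58
58 = 4×12 + 10 → A# in octave 4
Result = A#4


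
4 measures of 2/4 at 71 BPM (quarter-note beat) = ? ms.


Let's work it out.
Quarter-note beat duration = 60000 / 71 ms
Beats per measure (2/4) = 2
One measure = 2 × 60000 / 71 = 120000 / 71 ms
4 measures = 4 × 120000 / 71 = 480000 / 71
= 6760.6 ms


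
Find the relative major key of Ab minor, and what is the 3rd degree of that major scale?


Working:
The relative major shares the key signature and is a minor 3rd above the minor tonic
A minor 3rd above Ab is Cb
→ relative major of Ab minor is Cb major
Cb major scale: Cb Db Eb Fb Gb Ab Bb
= Cb major; 3rd degree = Eb


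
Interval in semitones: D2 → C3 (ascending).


Reasoning:
Absolute semitone position = octave×12 + chromatic position
D2: 2×12 + 2 = 26
C3: 3×12 + 0 = 36
Difference = 36 - 26 = 10
= 10 semitones


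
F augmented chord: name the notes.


Solution.
Augmented triad = root + major 3rd (4 semitones) + augmented 5th (8 semitones)
A triad on F stacks thirds, so the chord tones use letter names F-A-C
Root: F
Major 3rd above F: A
Augmented 5th above F: C#
Chord = F A C#


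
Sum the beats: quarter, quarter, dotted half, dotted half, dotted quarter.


Solution.
Beat values:
  quarter = 1 beat
  quarter = 1 beat
  dotted half = 3 beats
  dotted half = 3 beats
  dotted quarter = 1.5 beats
Sum = 1 + 1 + 3 + 3 + 1.5
= 9.5 beats


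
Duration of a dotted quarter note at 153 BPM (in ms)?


One quarter-note beat = 60000 / BPM = 60000 / 153 ms
Dotted quarter note = 3/2 × quarter note
Duration = 3/2 × 60000 / 153 = 90000 / 153
= 588.2 ms


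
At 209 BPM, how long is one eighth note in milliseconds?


Step by step:
One quarter-note beat = 60000 / BPM = 60000 / 209 ms
Eighth note = 1/2 × quarter note
Duration = 1/2 × 60000 / 209 = 30000 / 209
= 143.5 ms


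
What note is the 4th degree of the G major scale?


Major scale pattern: W-W-H-W-W-W-H (2-2-1-2-2-2-1 semitones)
Starting from G:
  G + 2 semitones → A
  A + 2 semitones → B
  B + 1 semitone → C
  C + 2 semitones → D
  D + 2 semitones → E
  E + 2 semitones → F#
  F# + 1 semitone → G
Scale: G A B C D E F#
Degree 4 = C


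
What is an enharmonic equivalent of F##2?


Step by step:
Enharmonic notes sound the same pitch but are spelled with different letter names
F## and G name the same pitch class
= G2


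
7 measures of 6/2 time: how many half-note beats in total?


Step by step:
Time signature 6/2: the bottom number 2 means the half note gets one count
The top number 6 means 6 half-note beats per measure
Total = 6 × 7 measures
= 42 half-note beats


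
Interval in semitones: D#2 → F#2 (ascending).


Let's work it out.
Absolute semitone position = octave×12 + chromatic position
D#2: 2×12 + 3 = 27
F#2: 2×12 + 6 = 30
Difference = 30 - 27 = 3
= 3 semitones


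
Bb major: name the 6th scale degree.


Step by step:
Major scale pattern: W-W-H-W-W-W-H (2-2-1-2-2-2-1 semitones)
Starting from Bb:
  Bb + 2 semitones → C
  C + 2 semitones → D
  D + 1 semitone → Eb
  Eb + 2 semitones → F
  F + 2 semitones → G
  G + 2 semitones → A
  A + 1 semitone → Bb
Scale: Bb C D Eb F G A
Degree 6 = G


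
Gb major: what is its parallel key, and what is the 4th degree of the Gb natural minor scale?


Working:
Parallel keys share the same tonic but differ in mode
Gb major → parallel is Gb minor
Gb natural minor scale: Gb Ab Bbb Cb Db Ebb Fb
= Gb minor; 4th degree = Cb


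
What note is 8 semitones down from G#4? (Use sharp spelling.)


Working:
G#4: chromatic position 8 in octave 4 → absolute = 4×12 + 8 = 56
Transpose down 8: 56 - 8 = 48
48 = 4×12 + 0 → C in octave 4
Result = C4


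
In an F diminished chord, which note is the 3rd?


Working:
Diminished triad = root + minor 3rd (3 semitones) + diminished 5th (6 semitones)
A triad on F stacks thirds, so the chord tones use letter names F-A-C
Root: F
Minor 3rd above F: Ab
Diminished 5th above F: Cb
The 3rd = Ab


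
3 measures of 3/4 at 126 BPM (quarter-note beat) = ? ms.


Working:
Quarter-note beat duration = 60000 / 126 ms
Beats per measure (3/4) = 3
One measure = 3 × 60000 / 126 = 180000 / 126 ms
3 measures = 3 × 180000 / 126 = 540000 / 126
= 4285.7 ms


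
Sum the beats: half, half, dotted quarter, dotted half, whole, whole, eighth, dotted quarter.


Beat values:
  half = 2 beats
  half = 2 beats
  dotted quarter = 1.5 beats
  dotted half = 3 beats
  whole = 4 beats
  whole = 4 beats
  eighth = 0.5 beats
  dotted quarter = 1.5 beats
Sum = 2 + 2 + 1.5 + 3 + 4 + 4 + 0.5 + 1.5
= 18.5 beats


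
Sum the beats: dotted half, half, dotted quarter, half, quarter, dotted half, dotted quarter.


Let's work it out.
Beat values:
  dotted half = 3 beats
  half = 2 beats
  dotted quarter = 1.5 beats
  half = 2 beats
  quarter = 1 beat
  dotted half = 3 beats
  dotted quarter = 1.5 beats
Sum = 3 + 2 + 1.5 + 2 + 1 + 3 + 1.5
= 14 beats


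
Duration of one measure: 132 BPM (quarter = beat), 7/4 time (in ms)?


Quarter-note beat duration = 60000 / 132 ms
Beats per measure (7/4) = 7
One measure = 7 × 60000 / 132 = 420000 / 132 ms
= 3181.8 ms


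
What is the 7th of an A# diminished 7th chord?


Solution.
Diminished 7th chord = root + minor 3rd + diminished 5th + diminished 7th
Seventh chords stack in thirds, so the letter names are A-C-E-G
Root: A#
Minor 3rd above A#: C#
Diminished 5th above A#: E
Diminished 7th above A#: G
The 7th = G


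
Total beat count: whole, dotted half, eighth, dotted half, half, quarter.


Beat values:
  whole = 4 beats
  dotted half = 3 beats
  eighth = 0.5 beats
  dotted half = 3 beats
  half = 2 beats
  quarter = 1 beat
Sum = 4 + 3 + 0.5 + 3 + 2 + 1
= 13.5 beats


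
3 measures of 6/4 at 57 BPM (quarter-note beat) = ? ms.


Working:
Quarter-note beat duration = 60000 / 57 ms
Beats per measure (6/4) = 6
One measure = 6 × 60000 / 57 = 360000 / 57 ms
3 measures = 3 × 360000 / 57 = 1080000 / 57
= 18947.4 ms


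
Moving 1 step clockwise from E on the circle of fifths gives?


Each clockwise step on the circle of fifths moves up a perfect 5th
From E: E → B
= B


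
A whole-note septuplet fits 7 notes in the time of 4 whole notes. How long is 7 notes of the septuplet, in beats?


Septuplet: 7 notes occupy the space of 4 whole notes
Space = 4 × 4 = 16 beats
Each septuplet note = 16 / 7 = 16/7 beats
7 notes = 7 × 16/7 = 16
= 16 beats


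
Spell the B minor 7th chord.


Reasoning:
Minor 7th chord = root + minor 3rd + perfect 5th + minor 7th
Seventh chords stack in thirds, so the letter names are B-D-F-A
Root: B
Minor 3rd above B: D
Perfect 5th above B: F#
Minor 7th above B: A
Chord = B D F# A


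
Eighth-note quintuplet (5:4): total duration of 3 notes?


Quintuplet: 5 notes occupy the space of 4 eighth notes
Space = 4 × 1/2 = 2 beats
Each quintuplet note = 2 / 5 = 2/5 beats
3 notes = 3 × 2/5 = 6/5
= 6/5 beats


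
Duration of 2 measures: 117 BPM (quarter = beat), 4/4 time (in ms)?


Reasoning:
Quarter-note beat duration = 60000 / 117 ms
Beats per measure (4/4) = 4
One measure = 4 × 60000 / 117 = 240000 / 117 ms
2 measures = 2 × 240000 / 117 = 480000 / 117
= 4102.6 ms


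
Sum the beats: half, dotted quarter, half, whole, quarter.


Solution.
Beat values:
  half = 2 beats
  dotted quarter = 1.5 beats
  half = 2 beats
  whole = 4 beats
  quarter = 1 beat
Sum = 2 + 1.5 + 2 + 4 + 1
= 10.5 beats


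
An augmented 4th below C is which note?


Step by step:
A 4th spans 4 letter names, so from C we land on G
An augmented 4th = 6 semitones below C
Spell G at that pitch: Gb
= Gb


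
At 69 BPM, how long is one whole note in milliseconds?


Working:
One quarter-note beat = 60000 / BPM = 60000 / 69 ms
Whole note = 4 × quarter note
Duration = 4 × 60000 / 69 = 240000 / 69
= 3478.3 ms


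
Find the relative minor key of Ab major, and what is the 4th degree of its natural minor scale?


Let's work it out.
The relative minor shares the major's key signature and starts on its 6th degree
6th degree = a major 6th above the tonic; a major 6th above Ab is F
→ relative minor of Ab major is F minor
F natural minor scale: F G Ab Bb C Db Eb
= F minor; 4th degree = Bb


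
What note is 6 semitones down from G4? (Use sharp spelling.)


Reasoning:
G4: chromatic position 7 in octave 4 → absolute = 4×12 + 7 = 55
Transpose down 6: 55 - 6 = 49
49 = 4×12 + 1 → C# in octave 4
Result = C#4


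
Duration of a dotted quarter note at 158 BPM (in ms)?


Reasoning:
One quarter-note beat = 60000 / BPM = 60000 / 158 ms
Dotted quarter note = 3/2 × quarter note
Duration = 3/2 × 60000 / 158 = 90000 / 158
= 569.6 ms


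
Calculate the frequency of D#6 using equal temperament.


Solution.
f = 440 × 2^(n/12) where n = semitones from A4
D#6: 18 semitones from A4
f = 440 × 2^(18/12)
f = 1244.51 Hz


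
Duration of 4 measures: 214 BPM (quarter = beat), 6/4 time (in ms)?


Working:
Quarter-note beat duration = 60000 / 214 ms
Beats per measure (6/4) = 6
One measure = 6 × 60000 / 214 = 360000 / 214 ms
4 measures = 4 × 360000 / 214 = 1440000 / 214
= 6729.0 ms


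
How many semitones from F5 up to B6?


Step by step:
Absolute semitone position = octave×12 + chromatic position
F5: 5×12 + 5 = 65
B6: 6×12 + 11 = 83
Difference = 83 - 65 = 18
= 18 semitones


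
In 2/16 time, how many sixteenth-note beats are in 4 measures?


Step by step:
Time signature 2/16: the bottom number 16 means the sixteenth note gets one count
The top number 2 means 2 sixteenth-note beats per measure
Total = 2 × 4 measures
= 8 sixteenth-note beats


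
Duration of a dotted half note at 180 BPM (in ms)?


One quarter-note beat = 60000 / BPM = 60000 / 180 ms
Dotted half note = 3 × quarter note
Duration = 3 × 60000 / 180 = 180000 / 180
= 1000.0 ms


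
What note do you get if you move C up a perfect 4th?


Reasoning:
perfect 4th: 4 letter names, 5 semitones
Letter: C + 3 → F
Pitch: C + 5 semitones, spelled as an F → F
= F


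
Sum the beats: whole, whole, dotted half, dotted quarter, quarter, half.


Let's work it out.
Beat values:
  whole = 4 beats
  whole = 4 beats
  dotted half = 3 beats
  dotted quarter = 1.5 beats
  quarter = 1 beat
  half = 2 beats
Sum = 4 + 4 + 3 + 1.5 + 1 + 2
= 15.5 beats


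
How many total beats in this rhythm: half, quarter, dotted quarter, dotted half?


Reasoning:
Beat values:
  half = 2 beats
  quarter = 1 beat
  dotted quarter = 1.5 beats
  dotted half = 3 beats
Sum = 2 + 1 + 1.5 + 3
= 7.5 beats


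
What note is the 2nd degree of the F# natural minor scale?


Working:
Natural minor scale pattern: W-H-W-W-H-W-W (2-1-2-2-1-2-2 semitones)
Starting from F#:
  F# + 2 semitones → G#
  G# + 1 semitone → A
  A + 2 semitones → B
  B + 2 semitones → C#
  C# + 1 semitone → D
  D + 2 semitones → E
  E + 2 semitones → F#
Scale: F# G# A B C# D E
Degree 2 = G#


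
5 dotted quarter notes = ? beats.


Step by step:
Base quarter note = 1 beat
Dot 1 adds half the previous value: +1/2
One dotted quarter = 1 + 1/2 = 3/2
5 of them = 5 × 3/2 = 15/2
= 15/2 beats


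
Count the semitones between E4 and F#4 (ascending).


Working:
Absolute semitone position = octave×12 + chromatic position
E4: 4×12 + 4 = 52
F#4: 4×12 + 6 = 54
Difference = 54 - 52 = 2
= 2 semitones


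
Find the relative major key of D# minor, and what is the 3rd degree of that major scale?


Let's work it out.
The relative major shares the key signature and is a minor 3rd above the minor tonic
A minor 3rd above D# is F#
→ relative major of D# minor is F# major
F# major scale: F# G# A# B C# D# E#
= F# major; 3rd degree = A#


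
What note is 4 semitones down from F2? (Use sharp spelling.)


F2: chromatic position 5 in octave 2 → absolute = 2×12 + 5 = 29
Transpose down 4: 29 - 4 = 25
25 = 2×12 + 1 → C# in octave 2
Result = C#2


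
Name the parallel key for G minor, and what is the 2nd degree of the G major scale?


Reasoning:
Parallel keys share the same tonic but differ in mode
G minor → parallel is G major
G major scale: G A B C D E F#
= G major; 2nd degree = A


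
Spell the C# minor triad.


Reasoning:
Minor triad = root + minor 3rd (3 semitones) + perfect 5th (7 semitones)
A triad on C# stacks thirds, so the chord tones use letter names C-E-G
Root: C#
Minor 3rd above C#: E
Perfect 5th above C#: G#
Chord = C# E G#


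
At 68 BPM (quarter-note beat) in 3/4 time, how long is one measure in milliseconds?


Working:
Quarter-note beat duration = 60000 / 68 ms
Beats per measure (3/4) = 3
One measure = 3 × 60000 / 68 = 180000 / 68 ms
= 2647.1 ms


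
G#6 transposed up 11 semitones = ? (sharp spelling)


Reasoning:
G#6: chromatic position 8 in octave 6 → absolute = 6×12 + 8 = 80
Transpose up 11: 80 + 11 = 91
91 = 7×12 + 7 → G in octave 7
Result = G7


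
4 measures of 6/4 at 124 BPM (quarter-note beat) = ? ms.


Reasoning:
Quarter-note beat duration = 60000 / 124 ms
Beats per measure (6/4) = 6
One measure = 6 × 60000 / 124 = 360000 / 124 ms
4 measures = 4 × 360000 / 124 = 1440000 / 124
= 11612.9 ms


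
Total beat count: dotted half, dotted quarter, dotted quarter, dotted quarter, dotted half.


Let's work it out.
Beat values:
  dotted half = 3 beats
  dotted quarter = 1.5 beats
  dotted quarter = 1.5 beats
  dotted quarter = 1.5 beats
  dotted half = 3 beats
Sum = 3 + 1.5 + 1.5 + 1.5 + 3
= 10.5 beats


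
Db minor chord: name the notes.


Working:
Minor triad = root + minor 3rd (3 semitones) + perfect 5th (7 semitones)
A triad on Db stacks thirds, so the chord tones use letter names D-F-A
Root: Db
Minor 3rd above Db: Fb
Perfect 5th above Db: Ab
Chord = Db Fb Ab


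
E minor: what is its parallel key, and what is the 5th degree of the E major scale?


Parallel keys share the same tonic but differ in mode
E minor → parallel is E major
E major scale: E F# G# A B C# D#
= E major; 5th degree = B


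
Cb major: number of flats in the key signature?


Step by step:
Flat major keys: C(0), F(1), Bb(2), Eb(3), Ab(4), Db(5), Gb(6), Cb(7)
Cb major has 7 flats
Order of flats: Bb Eb Ab Db Gb Cb Fb → first 7: Bb, Eb, Ab, Db, Gb, Cb, Fb
= 7 flats


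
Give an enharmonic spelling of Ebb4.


Enharmonic notes sound the same pitch but are spelled with different letter names
Ebb and D name the same pitch class
= D4


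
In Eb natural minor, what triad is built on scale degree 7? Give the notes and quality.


Step by step:
Eb natural minor scale: Eb F Gb Ab Bb Cb Db
Diatonic triad on degree 7 stacks scale notes 7, 2, 4: Db F Ab
Db→F = 4 semitones; Db→Ab = 7 semitones → major triad
= Db F Ab (major)


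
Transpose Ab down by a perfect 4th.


Solution.
perfect 4th: 4 letter names, 5 semitones
Letter: A - 3 → E
Pitch: Ab - 5 semitones, spelled as an E → Eb
= Eb


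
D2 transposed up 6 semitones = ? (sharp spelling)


Let's work it out.
D2: chromatic position 2 in octave 2 → absolute = 2×12 + 2 = 26
Transpose up 6: 26 + 6 = 32
32 = 2×12 + 8 → G# in octave 2
Result = G#2


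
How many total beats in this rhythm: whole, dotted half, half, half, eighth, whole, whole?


Working:
Beat values:
  whole = 4 beats
  dotted half = 3 beats
  half = 2 beats
  half = 2 beats
  eighth = 0.5 beats
  whole = 4 beats
  whole = 4 beats
Sum = 4 + 3 + 2 + 2 + 0.5 + 4 + 4
= 19.5 beats


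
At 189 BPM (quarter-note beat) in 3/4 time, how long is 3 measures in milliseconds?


Let's work it out.
Quarter-note beat duration = 60000 / 189 ms
Beats per measure (3/4) = 3
One measure = 3 × 60000 / 189 = 180000 / 189 ms
3 measures = 3 × 180000 / 189 = 540000 / 189
= 2857.1 ms


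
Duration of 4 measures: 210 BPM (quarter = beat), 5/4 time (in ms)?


Quarter-note beat duration = 60000 / 210 ms
Beats per measure (5/4) = 5
One measure = 5 × 60000 / 210 = 300000 / 210 ms
4 measures = 4 × 300000 / 210 = 1200000 / 210
= 5714.3 ms


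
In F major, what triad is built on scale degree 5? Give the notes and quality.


Solution.
F major scale: F G A Bb C D E
Diatonic triad on degree 5 stacks scale notes 5, 7, 2: C E G
C→E = 4 semitones; C→G = 7 semitones → major triad
= C E G (major)


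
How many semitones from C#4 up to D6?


Absolute semitone position = octave×12 + chromatic position
C#4: 4×12 + 1 = 49
D6: 6×12 + 2 = 74
Difference = 74 - 49 = 25
= 25 semitones


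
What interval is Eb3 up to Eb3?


Let's work it out.
Letter names: E → E spans 1 letter name → a unison
Semitones: Eb3 → Eb3 = 0 half-steps
A unison of 0 semitones is a perfect unison
= perfect unison


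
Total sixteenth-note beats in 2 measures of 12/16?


Working:
Time signature 12/16: the bottom number 16 means the sixteenth note gets one count
The top number 12 means 12 sixteenth-note beats per measure
Total = 12 × 2 measures
= 24 sixteenth-note beats


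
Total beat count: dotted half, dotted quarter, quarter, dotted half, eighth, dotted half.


Solution.
Beat values:
  dotted half = 3 beats
  dotted quarter = 1.5 beats
  quarter = 1 beat
  dotted half = 3 beats
  eighth = 0.5 beats
  dotted half = 3 beats
Sum = 3 + 1.5 + 1 + 3 + 0.5 + 3
= 12 beats


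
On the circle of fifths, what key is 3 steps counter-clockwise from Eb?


Working:
Each counter-clockwise step moves down a perfect 5th (= up a perfect 4th)
From Eb: Eb → Ab → Db → F#/Gb
= F#/Gb


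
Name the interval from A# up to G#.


Let's work it out.
Letter names: A → G spans 7 letter names → a 7th
Semitones: A# → G# = 10 half-steps
A 7th of 10 semitones is a minor 7th
= minor 7th


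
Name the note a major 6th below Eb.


Step by step:
A 6th spans 6 letter names, so from E we land on G
A major 6th = 9 semitones below Eb
Spell G at that pitch: Gb
= Gb


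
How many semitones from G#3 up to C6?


Absolute semitone position = octave×12 + chromatic position
G#3: 3×12 + 8 = 44
C6: 6×12 + 0 = 72
Difference = 72 - 44 = 28
= 28 semitones


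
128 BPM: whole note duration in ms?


One quarter-note beat = 60000 / BPM = 60000 / 128 ms
Whole note = 4 × quarter note
Duration = 4 × 60000 / 128 = 240000 / 128
= 1875.0 ms


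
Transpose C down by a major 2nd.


Solution.
major 2nd: 2 letter names, 2 semitones
Letter: C - 1 → B
Pitch: C - 2 semitones, spelled as a B → Bb
= Bb


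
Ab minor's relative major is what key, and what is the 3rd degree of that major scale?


Reasoning:
The relative major shares the key signature and is a minor 3rd above the minor tonic
A minor 3rd above Ab is Cb
→ relative major of Ab minor is Cb major
Cb major scale: Cb Db Eb Fb Gb Ab Bb
= Cb major; 3rd degree = Eb
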